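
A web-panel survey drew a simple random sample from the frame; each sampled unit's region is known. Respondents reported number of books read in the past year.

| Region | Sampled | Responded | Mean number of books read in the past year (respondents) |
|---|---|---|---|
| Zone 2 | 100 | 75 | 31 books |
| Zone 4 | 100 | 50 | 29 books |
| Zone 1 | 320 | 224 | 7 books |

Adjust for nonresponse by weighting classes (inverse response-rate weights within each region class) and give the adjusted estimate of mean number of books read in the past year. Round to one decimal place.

15.8

Class response rates: Zone 2 75/100 = 75%, Zone 4 50/100 = 50%, Zone 1 224/320 = 70%.
Inverse-response-rate weighting restores each class to its sampled count, so class totals weight by n_sampled:
  Zone 2: 100 × 31 = 3100
  Zone 4: 100 × 29 = 2900
  Zone 1: 320 × 7 = 2240
Adjusted estimate = 8240 / 520 = 15.8462 → 15.8.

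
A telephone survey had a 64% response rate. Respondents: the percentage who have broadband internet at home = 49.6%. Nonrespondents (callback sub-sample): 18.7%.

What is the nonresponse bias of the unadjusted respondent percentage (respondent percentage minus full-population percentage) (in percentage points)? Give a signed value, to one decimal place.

Nonresponse fraction = 1 − 0.64 = 0.36.
Bias = (nonresponse fraction) × (respondent percentage − nonrespondent percentage)
     = 0.36 × (49.6 − 18.7) = 0.36 × 30.9 = 11.124.

+11.1 percentage points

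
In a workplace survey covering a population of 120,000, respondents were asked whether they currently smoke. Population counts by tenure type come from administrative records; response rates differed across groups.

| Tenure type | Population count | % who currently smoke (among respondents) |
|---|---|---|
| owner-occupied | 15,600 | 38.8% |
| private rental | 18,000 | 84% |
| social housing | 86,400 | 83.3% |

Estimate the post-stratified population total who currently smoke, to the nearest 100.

Estimated count per cell = population count × respondent percentage:
  owner-occupied: 15,600 × 38.8% = 6052.8
  private rental: 18,000 × 84% = 15,120
  social housing: 86,400 × 83.3% = 71971.2
Estimated total = 93,144 → 93,100.

93,100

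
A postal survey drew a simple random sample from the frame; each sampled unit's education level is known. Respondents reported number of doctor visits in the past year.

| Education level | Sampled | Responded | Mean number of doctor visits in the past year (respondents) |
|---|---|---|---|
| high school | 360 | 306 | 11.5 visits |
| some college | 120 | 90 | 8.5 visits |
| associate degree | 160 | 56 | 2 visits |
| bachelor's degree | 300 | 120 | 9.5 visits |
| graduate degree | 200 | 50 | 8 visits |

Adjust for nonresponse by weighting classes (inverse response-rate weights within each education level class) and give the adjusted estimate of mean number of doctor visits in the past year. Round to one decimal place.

Response rates by class: high school 306/360 = 85%, some college 90/120 = 75%, associate degree 56/160 = 35%, bachelor's degree 120/300 = 40%, graduate degree 50/200 = 25%.
Inverse-response-rate weighting restores each class to its sampled count, so class totals weight by n_sampled:
  high school: 360 × 11.5 = 4140
  some college: 120 × 8.5 = 1020
  associate degree: 160 × 2 = 320
  bachelor's degree: 300 × 9.5 = 2850
  graduate degree: 200 × 8 = 1600
Adjusted estimate = 9930 / 1,140 = 8.71053 → 8.7.

8.7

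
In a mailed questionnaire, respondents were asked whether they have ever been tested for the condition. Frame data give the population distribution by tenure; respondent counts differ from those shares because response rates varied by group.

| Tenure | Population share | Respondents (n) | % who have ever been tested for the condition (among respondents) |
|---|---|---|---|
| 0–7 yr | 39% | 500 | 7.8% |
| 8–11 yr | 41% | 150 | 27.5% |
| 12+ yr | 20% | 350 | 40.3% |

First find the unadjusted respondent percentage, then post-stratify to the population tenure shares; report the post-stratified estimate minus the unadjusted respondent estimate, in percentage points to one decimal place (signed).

+0.2 percentage points

Naive respondent-only estimate (weights = respondent counts):
  (500/1000)×7.8 + (150/1000)×27.5 + (350/1000)×40.3 = 22.13%
Reweighting by population tenure shares:
  0.39×7.8 + 0.41×27.5 + 0.2×40.3 = 22.377%
Difference = 22.377 − 22.13 = 0.247 pp.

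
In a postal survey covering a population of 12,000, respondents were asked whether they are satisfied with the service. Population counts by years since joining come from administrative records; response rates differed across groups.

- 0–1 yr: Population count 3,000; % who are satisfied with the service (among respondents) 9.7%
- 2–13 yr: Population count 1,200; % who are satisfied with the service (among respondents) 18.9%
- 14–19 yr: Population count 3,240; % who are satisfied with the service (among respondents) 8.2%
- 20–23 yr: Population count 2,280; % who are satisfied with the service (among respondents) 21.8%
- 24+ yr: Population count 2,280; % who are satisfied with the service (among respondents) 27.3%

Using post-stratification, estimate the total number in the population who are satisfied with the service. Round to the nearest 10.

1,900

Apply each group's respondent rate to its population count:
  0–1 yr: 3,000 × 9.7% = 291
  2–13 yr: 1,200 × 18.9% = 226.8
  14–19 yr: 3,240 × 8.2% = 265.68
  20–23 yr: 2,280 × 21.8% = 497.04
  24+ yr: 2,280 × 27.3% = 622.44
Estimated total = 1902.96 → 1,900.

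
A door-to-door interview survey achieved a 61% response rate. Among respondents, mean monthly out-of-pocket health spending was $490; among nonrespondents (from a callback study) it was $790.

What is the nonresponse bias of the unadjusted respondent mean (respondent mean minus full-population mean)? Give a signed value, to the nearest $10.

Nonresponse fraction = 1 − 0.61 = 0.39.
Bias = (nonresponse fraction) × (respondent mean − nonrespondent mean)
     = 0.39 × (490 − 790) = 0.39 × -300 = -117.

-$120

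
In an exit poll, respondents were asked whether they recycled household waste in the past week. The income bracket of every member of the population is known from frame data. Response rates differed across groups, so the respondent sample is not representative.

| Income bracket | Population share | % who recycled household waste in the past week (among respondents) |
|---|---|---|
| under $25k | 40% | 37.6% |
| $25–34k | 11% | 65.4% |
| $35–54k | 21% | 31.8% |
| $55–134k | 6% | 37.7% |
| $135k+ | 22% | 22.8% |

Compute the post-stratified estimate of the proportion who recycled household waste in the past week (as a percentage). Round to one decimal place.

36.2%

Weight each group's respondent value by its population share:
  under $25k: 0.4 × 37.6 = 15.04
  $25–34k: 0.11 × 65.4 = 7.194
  $35–54k: 0.21 × 31.8 = 6.678
  $55–134k: 0.06 × 37.7 = 2.262
  $135k+: 0.22 × 22.8 = 5.016
Post-stratified estimate = 36.19 → 36.2%.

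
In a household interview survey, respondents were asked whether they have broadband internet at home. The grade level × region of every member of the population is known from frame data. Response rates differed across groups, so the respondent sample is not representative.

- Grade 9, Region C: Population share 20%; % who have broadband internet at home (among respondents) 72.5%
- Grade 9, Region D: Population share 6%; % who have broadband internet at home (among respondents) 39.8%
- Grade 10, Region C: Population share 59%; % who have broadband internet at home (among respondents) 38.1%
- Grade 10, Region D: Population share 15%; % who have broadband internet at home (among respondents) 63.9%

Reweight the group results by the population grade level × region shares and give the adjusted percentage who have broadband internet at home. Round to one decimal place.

49.0%

Each cell contributes population-share × respondent value:
  Grade 9, Region C: 0.2 × 72.5 = 14.5
  Grade 9, Region D: 0.06 × 39.8 = 2.388
  Grade 10, Region C: 0.59 × 38.1 = 22.479
  Grade 10, Region D: 0.15 × 63.9 = 9.585
Post-stratified estimate = 48.952 → 49.0%.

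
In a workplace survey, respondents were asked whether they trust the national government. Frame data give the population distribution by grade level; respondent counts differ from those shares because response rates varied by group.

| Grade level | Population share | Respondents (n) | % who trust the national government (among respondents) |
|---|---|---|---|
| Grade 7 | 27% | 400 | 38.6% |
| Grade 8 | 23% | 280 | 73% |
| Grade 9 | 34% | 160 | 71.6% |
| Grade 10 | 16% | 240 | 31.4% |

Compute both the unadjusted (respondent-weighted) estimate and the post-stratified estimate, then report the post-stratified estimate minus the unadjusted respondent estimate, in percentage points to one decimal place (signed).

+5.8 percentage points

Without adjustment, the pooled respondent share is:
  (400/1080)×38.6 + (280/1080)×73 + (160/1080)×71.6 + (240/1080)×31.4 = 50.8074%
Reweighting by population grade level shares:
  0.27×38.6 + 0.23×73 + 0.34×71.6 + 0.16×31.4 = 56.58%
Difference = 56.58 − 50.8074 = 5.7726 pp.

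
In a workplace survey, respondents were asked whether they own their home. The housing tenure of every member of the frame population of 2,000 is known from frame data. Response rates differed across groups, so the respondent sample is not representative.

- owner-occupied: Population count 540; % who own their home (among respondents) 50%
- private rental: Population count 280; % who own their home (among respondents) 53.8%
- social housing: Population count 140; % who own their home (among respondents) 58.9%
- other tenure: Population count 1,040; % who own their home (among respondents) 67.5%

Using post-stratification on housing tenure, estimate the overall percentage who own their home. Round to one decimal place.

60.3%

Weight each group's respondent value by its population share:
  owner-occupied: (540/2,000) × 50 = 13.5
  private rental: (280/2,000) × 53.8 = 7.532
  social housing: (140/2,000) × 58.9 = 4.123
  other tenure: (1,040/2,000) × 67.5 = 35.1
Post-stratified estimate = 60.255 → 60.3%.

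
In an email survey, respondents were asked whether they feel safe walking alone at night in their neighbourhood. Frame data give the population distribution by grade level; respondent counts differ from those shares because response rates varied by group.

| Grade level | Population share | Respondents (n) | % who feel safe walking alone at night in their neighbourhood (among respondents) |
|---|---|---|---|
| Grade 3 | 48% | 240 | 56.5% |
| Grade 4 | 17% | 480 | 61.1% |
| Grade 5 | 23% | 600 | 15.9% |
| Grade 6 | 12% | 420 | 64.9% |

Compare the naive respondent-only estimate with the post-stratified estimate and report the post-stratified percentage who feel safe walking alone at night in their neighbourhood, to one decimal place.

49.0%

Naive respondent-only estimate (weights = respondent counts):
  (240/1740)×56.5 + (480/1740)×61.1 + (600/1740)×15.9 + (420/1740)×64.9 = 45.7966%
Post-stratified estimate weights by population shares:
  0.48×56.5 + 0.17×61.1 + 0.23×15.9 + 0.12×64.9 = 48.952%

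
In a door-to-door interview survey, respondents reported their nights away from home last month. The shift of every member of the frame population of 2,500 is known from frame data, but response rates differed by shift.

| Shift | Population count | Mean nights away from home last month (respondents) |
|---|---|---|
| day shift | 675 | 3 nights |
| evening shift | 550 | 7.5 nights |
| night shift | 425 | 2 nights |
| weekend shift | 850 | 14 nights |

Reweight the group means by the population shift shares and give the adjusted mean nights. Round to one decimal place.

7.6

Weight each group's respondent value by its population share:
  day shift: (675/2,500) × 3 = 0.81
  evening shift: (550/2,500) × 7.5 = 1.65
  night shift: (425/2,500) × 2 = 0.34
  weekend shift: (850/2,500) × 14 = 4.76
Post-stratified estimate = 7.56 → 7.6.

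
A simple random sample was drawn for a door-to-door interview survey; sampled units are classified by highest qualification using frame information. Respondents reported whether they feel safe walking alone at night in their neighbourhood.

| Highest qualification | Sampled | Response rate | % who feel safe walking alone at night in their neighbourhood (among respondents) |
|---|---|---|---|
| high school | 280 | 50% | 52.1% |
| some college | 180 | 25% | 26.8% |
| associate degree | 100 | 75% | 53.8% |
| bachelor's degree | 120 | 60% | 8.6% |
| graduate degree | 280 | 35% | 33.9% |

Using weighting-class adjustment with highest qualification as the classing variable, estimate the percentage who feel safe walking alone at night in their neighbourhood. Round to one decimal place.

Each respondent's weight = sampled/responded in their class; summing within a class gives n_sampled, so:
  high school: 280 × 52.1 = 14,588
  some college: 180 × 26.8 = 4824
  associate degree: 100 × 53.8 = 5380
  bachelor's degree: 120 × 8.6 = 1032
  graduate degree: 280 × 33.9 = 9492
Adjusted estimate = 35,316 / 960 = 36.7875 → 36.8%.

36.8%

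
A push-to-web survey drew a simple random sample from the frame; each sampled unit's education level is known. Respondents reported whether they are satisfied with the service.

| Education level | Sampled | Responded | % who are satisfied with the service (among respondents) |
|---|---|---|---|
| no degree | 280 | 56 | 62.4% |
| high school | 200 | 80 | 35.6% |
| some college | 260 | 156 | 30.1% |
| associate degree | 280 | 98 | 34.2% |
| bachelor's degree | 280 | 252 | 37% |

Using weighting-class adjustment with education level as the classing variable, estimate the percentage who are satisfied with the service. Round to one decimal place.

40.3%

Class response rates: no degree 56/280 = 20%, high school 80/200 = 40%, some college 156/260 = 60%, associate degree 98/280 = 35%, bachelor's degree 252/280 = 90%.
Each respondent's weight = sampled/responded in their class; summing within a class gives n_sampled, so:
  no degree: 280 × 62.4 = 17,472
  high school: 200 × 35.6 = 7120
  some college: 260 × 30.1 = 7826
  associate degree: 280 × 34.2 = 9576
  bachelor's degree: 280 × 37 = 10,360
Adjusted estimate = 52,354 / 1,300 = 40.2723 → 40.3%.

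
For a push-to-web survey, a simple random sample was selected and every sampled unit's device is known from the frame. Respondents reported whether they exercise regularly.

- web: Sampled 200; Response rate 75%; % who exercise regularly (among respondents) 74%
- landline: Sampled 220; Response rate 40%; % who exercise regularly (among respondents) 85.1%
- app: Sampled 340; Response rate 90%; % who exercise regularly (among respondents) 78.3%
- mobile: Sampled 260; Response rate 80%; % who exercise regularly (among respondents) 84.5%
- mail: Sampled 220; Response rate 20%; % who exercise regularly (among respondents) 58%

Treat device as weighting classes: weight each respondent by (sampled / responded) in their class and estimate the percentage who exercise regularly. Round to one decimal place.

Each respondent's weight = sampled/responded in their class; summing within a class gives n_sampled, so:
  web: 200 × 74 = 14,800
  landline: 220 × 85.1 = 18,722
  app: 340 × 78.3 = 26,622
  mobile: 260 × 84.5 = 21,970
  mail: 220 × 58 = 12,760
Adjusted estimate = 94,874 / 1,240 = 76.5113 → 76.5%.

76.5%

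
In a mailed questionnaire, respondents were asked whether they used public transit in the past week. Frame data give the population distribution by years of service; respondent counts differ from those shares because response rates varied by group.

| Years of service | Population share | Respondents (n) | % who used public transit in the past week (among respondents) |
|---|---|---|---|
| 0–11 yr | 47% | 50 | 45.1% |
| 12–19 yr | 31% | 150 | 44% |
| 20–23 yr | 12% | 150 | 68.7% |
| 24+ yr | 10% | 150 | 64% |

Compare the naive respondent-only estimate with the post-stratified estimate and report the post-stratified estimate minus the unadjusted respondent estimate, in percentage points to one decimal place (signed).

Without adjustment, the pooled respondent share is:
  (50/500)×45.1 + (150/500)×44 + (150/500)×68.7 + (150/500)×64 = 57.52%
Post-stratified estimate weights by population shares:
  0.47×45.1 + 0.31×44 + 0.12×68.7 + 0.1×64 = 49.481%
Difference = 49.481 − 57.52 = -8.039 pp.

-8.0 percentage points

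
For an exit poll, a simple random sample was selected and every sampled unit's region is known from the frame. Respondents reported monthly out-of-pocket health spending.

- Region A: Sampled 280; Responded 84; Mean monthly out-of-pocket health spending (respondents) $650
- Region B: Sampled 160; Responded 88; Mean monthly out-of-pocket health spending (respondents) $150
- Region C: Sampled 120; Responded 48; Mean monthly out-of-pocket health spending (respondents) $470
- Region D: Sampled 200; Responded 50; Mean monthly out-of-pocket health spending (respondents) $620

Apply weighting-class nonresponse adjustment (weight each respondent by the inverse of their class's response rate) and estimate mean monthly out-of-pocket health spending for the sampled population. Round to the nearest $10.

Response rates by class: Region A 84/280 = 30%, Region B 88/160 = 55%, Region C 48/120 = 40%, Region D 50/200 = 25%.
With weight = n_sampled/n_responded per class, the weighted class total is n_sampled:
  Region A: 280 × 650 = 182,000
  Region B: 160 × 150 = 24,000
  Region C: 120 × 470 = 56,400
  Region D: 200 × 620 = 124,000
Adjusted estimate = 386,400 / 760 = 508.421 → $510.

$510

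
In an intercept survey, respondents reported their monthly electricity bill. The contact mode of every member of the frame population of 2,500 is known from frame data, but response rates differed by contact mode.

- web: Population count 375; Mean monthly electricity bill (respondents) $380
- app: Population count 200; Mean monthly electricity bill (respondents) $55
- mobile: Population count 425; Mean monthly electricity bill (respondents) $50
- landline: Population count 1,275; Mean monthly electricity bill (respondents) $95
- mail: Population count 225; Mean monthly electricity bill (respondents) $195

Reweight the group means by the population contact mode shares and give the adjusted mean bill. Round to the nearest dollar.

$136

Reweight to the known contact mode distribution:
  web: (375/2,500) × 380 = 57
  app: (200/2,500) × 55 = 4.4
  mobile: (425/2,500) × 50 = 8.5
  landline: (1,275/2,500) × 95 = 48.45
  mail: (225/2,500) × 195 = 17.55
Post-stratified estimate = 135.9 → $136.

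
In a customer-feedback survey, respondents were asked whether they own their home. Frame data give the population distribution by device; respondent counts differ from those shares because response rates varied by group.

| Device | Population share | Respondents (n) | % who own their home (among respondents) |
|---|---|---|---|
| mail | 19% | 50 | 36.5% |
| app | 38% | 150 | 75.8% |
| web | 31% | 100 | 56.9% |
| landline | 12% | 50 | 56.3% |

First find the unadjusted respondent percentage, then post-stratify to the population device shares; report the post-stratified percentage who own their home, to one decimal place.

60.1%

Without adjustment, the pooled respondent share is:
  (50/350)×36.5 + (150/350)×75.8 + (100/350)×56.9 + (50/350)×56.3 = 62%
Post-stratified estimate weights by population shares:
  0.19×36.5 + 0.38×75.8 + 0.31×56.9 + 0.12×56.3 = 60.134%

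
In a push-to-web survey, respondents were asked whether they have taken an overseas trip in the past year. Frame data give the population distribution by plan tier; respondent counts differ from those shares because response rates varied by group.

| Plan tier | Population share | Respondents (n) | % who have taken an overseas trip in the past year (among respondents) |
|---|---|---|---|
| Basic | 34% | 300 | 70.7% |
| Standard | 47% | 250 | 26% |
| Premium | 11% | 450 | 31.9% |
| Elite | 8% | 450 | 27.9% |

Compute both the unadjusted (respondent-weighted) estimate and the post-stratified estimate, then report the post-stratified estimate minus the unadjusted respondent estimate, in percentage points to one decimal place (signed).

+4.3 percentage points

Without adjustment, the pooled respondent share is:
  (300/1450)×70.7 + (250/1450)×26 + (450/1450)×31.9 + (450/1450)×27.9 = 37.669%
Post-stratified estimate weights by population shares:
  0.34×70.7 + 0.47×26 + 0.11×31.9 + 0.08×27.9 = 41.999%
Difference = 41.999 − 37.669 = 4.33 pp.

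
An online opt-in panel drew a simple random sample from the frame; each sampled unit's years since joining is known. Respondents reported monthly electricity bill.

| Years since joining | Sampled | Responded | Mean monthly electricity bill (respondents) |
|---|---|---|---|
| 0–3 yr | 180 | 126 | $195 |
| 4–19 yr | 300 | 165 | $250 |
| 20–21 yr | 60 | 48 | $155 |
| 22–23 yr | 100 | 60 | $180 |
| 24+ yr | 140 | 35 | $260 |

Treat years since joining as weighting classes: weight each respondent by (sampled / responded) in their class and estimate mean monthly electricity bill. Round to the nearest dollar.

Class response rates: 0–3 yr 126/180 = 70%, 4–19 yr 165/300 = 55%, 20–21 yr 48/60 = 80%, 22–23 yr 60/100 = 60%, 24+ yr 35/140 = 25%.
With weight = n_sampled/n_responded per class, the weighted class total is n_sampled:
  0–3 yr: 180 × 195 = 35,100
  4–19 yr: 300 × 250 = 75,000
  20–21 yr: 60 × 155 = 9300
  22–23 yr: 100 × 180 = 18,000
  24+ yr: 140 × 260 = 36,400
Adjusted estimate = 173,800 / 780 = 222.821 → $223.

$223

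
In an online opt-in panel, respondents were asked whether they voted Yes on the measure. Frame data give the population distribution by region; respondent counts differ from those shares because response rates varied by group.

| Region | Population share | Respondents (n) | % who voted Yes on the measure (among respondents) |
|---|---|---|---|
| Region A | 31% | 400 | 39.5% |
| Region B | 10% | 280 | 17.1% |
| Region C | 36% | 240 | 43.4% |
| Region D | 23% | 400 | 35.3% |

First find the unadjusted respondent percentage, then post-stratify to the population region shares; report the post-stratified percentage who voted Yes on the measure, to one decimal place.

Without adjustment, the pooled respondent share is:
  (400/1320)×39.5 + (280/1320)×17.1 + (240/1320)×43.4 + (400/1320)×35.3 = 34.1848%
Post-stratifying to population shares instead:
  0.31×39.5 + 0.1×17.1 + 0.36×43.4 + 0.23×35.3 = 37.698%

37.7%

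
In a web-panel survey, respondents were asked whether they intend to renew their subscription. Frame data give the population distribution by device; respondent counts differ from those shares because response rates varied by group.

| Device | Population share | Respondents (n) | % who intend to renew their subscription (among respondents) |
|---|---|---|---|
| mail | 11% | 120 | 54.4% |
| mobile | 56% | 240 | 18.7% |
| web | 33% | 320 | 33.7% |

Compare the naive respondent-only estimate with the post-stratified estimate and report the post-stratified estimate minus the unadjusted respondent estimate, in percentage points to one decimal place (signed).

-4.5 percentage points

Without adjustment, the pooled respondent share is:
  (120/680)×54.4 + (240/680)×18.7 + (320/680)×33.7 = 32.0588%
Reweighting by population device shares:
  0.11×54.4 + 0.56×18.7 + 0.33×33.7 = 27.577%
Difference = 27.577 − 32.0588 = -4.4818 pp.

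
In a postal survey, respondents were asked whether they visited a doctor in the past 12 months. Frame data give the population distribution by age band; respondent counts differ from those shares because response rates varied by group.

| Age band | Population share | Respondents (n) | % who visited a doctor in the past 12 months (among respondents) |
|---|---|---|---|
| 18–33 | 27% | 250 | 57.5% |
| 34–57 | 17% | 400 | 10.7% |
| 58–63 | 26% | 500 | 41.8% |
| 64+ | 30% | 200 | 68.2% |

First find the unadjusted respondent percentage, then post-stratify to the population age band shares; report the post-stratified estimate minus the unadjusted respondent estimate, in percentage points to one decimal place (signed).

Without adjustment, the pooled respondent share is:
  (250/1350)×57.5 + (400/1350)×10.7 + (500/1350)×41.8 + (200/1350)×68.2 = 39.4037%
Post-stratifying to population shares instead:
  0.27×57.5 + 0.17×10.7 + 0.26×41.8 + 0.3×68.2 = 48.672%
Difference = 48.672 − 39.4037 = 9.2683 pp.

+9.3 percentage points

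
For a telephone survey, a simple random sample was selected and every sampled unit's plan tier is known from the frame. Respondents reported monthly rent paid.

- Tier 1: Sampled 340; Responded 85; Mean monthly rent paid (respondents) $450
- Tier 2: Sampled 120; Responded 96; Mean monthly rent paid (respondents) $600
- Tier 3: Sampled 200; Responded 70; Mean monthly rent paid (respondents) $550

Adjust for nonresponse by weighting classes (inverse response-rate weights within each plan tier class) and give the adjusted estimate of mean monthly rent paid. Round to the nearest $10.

$510

Class response rates: Tier 1 85/340 = 25%, Tier 2 96/120 = 80%, Tier 3 70/200 = 35%.
With weight = n_sampled/n_responded per class, the weighted class total is n_sampled:
  Tier 1: 340 × 450 = 153,000
  Tier 2: 120 × 600 = 72,000
  Tier 3: 200 × 550 = 110,000
Adjusted estimate = 335,000 / 660 = 507.576 → $510.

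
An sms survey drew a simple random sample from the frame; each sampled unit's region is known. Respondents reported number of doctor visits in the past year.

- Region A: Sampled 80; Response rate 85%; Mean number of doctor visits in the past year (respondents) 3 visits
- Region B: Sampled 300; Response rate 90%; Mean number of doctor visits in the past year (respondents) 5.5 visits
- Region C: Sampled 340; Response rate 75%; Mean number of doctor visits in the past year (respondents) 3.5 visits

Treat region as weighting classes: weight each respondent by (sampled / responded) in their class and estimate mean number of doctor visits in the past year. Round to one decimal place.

Each respondent's weight = sampled/responded in their class; summing within a class gives n_sampled, so:
  Region A: 80 × 3 = 240
  Region B: 300 × 5.5 = 1650
  Region C: 340 × 3.5 = 1190
Adjusted estimate = 3080 / 720 = 4.27778 → 4.3.

4.3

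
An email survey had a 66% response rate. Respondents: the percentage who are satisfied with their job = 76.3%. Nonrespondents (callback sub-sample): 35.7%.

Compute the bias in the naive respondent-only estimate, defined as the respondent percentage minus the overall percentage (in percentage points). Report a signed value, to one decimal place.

Nonresponse fraction = 1 − 0.66 = 0.34.
Bias = (nonresponse fraction) × (respondent percentage − nonrespondent percentage)
     = 0.34 × (76.3 − 35.7) = 0.34 × 40.6 = 13.804.

+13.8 percentage points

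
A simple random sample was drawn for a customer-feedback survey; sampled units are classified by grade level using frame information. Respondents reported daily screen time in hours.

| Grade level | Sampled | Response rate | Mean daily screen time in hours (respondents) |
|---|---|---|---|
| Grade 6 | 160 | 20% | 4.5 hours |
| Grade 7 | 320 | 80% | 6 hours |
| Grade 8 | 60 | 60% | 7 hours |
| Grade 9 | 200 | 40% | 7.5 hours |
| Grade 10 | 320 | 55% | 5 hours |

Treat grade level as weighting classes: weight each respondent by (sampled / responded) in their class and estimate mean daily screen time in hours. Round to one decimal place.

5.8

Weighting each respondent by the inverse class response rate inflates each class back to its sampled size, so the class weight is n_sampled:
  Grade 6: 160 × 4.5 = 720
  Grade 7: 320 × 6 = 1920
  Grade 8: 60 × 7 = 420
  Grade 9: 200 × 7.5 = 1500
  Grade 10: 320 × 5 = 1600
Adjusted estimate = 6160 / 1,060 = 5.81132 → 5.8.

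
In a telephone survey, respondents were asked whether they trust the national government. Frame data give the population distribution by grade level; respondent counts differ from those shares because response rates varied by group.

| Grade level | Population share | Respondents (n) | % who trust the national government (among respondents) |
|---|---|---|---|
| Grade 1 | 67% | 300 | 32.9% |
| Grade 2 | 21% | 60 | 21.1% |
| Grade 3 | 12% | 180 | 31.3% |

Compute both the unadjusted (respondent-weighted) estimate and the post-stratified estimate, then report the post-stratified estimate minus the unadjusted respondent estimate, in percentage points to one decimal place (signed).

-0.8 percentage points

Naive respondent-only estimate (weights = respondent counts):
  (300/540)×32.9 + (60/540)×21.1 + (180/540)×31.3 = 31.0556%
Post-stratifying to population shares instead:
  0.67×32.9 + 0.21×21.1 + 0.12×31.3 = 30.23%
Difference = 30.23 − 31.0556 = -0.8256 pp.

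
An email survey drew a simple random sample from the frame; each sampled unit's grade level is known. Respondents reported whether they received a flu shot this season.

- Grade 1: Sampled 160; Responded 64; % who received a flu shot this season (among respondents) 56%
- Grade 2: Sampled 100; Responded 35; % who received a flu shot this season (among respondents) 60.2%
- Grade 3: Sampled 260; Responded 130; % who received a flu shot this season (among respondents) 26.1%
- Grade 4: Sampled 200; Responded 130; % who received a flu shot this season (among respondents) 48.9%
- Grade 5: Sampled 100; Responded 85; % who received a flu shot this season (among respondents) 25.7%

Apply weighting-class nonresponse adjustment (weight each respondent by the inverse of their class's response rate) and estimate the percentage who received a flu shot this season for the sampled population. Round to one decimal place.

41.6%

Response rates by class: Grade 1 64/160 = 40%, Grade 2 35/100 = 35%, Grade 3 130/260 = 50%, Grade 4 130/200 = 65%, Grade 5 85/100 = 85%.
Each respondent's weight = sampled/responded in their class; summing within a class gives n_sampled, so:
  Grade 1: 160 × 56 = 8960
  Grade 2: 100 × 60.2 = 6020
  Grade 3: 260 × 26.1 = 6786
  Grade 4: 200 × 48.9 = 9780
  Grade 5: 100 × 25.7 = 2570
Adjusted estimate = 34,116 / 820 = 41.6049 → 41.6%.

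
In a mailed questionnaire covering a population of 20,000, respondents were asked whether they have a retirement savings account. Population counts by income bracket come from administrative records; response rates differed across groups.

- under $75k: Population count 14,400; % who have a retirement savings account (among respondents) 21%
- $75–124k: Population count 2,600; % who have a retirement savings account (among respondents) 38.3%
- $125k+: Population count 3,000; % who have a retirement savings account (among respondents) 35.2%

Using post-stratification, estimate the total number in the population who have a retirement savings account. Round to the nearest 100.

Estimated count per cell = population count × respondent percentage:
  under $75k: 14,400 × 21% = 3024
  $75–124k: 2,600 × 38.3% = 995.8
  $125k+: 3,000 × 35.2% = 1056
Estimated total = 5075.8 → 5,100.

5,100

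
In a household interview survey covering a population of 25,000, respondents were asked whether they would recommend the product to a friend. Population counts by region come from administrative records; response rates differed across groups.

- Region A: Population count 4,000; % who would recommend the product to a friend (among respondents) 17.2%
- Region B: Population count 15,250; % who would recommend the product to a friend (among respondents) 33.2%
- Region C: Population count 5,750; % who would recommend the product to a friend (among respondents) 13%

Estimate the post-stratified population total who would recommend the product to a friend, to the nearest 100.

Each cell contributes its population count × the respondent rate:
  Region A: 4,000 × 17.2% = 688
  Region B: 15,250 × 33.2% = 5063
  Region C: 5,750 × 13% = 747.5
Estimated total = 6498.5 → 6,500.

6,500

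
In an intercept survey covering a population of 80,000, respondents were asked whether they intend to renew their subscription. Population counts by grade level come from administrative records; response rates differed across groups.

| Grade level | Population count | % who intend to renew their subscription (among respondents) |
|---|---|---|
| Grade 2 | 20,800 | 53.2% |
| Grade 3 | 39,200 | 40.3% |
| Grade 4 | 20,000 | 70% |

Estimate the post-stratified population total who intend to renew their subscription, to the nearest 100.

40,900

Estimated count per cell = population count × respondent percentage:
  Grade 2: 20,800 × 53.2% = 11065.6
  Grade 3: 39,200 × 40.3% = 15797.6
  Grade 4: 20,000 × 70% = 14,000
Estimated total = 40863.2 → 40,900.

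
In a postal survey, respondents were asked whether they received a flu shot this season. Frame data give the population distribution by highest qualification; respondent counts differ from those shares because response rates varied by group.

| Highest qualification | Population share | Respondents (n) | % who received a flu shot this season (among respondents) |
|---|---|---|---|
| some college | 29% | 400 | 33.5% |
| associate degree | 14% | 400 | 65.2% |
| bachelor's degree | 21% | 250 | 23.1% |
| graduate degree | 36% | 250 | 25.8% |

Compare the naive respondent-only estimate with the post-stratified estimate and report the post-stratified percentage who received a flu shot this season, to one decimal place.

33.0%

Unadjusted (pooled respondent) estimate weights by respondent counts:
  (400/1300)×33.5 + (400/1300)×65.2 + (250/1300)×23.1 + (250/1300)×25.8 = 39.7731%
Post-stratified estimate weights by population shares:
  0.29×33.5 + 0.14×65.2 + 0.21×23.1 + 0.36×25.8 = 32.982%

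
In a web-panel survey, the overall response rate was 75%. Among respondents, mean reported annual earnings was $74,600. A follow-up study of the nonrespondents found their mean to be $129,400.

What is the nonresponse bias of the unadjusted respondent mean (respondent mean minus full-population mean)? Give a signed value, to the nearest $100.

Nonresponse fraction = 1 − 0.75 = 0.25.
Bias = (nonresponse fraction) × (respondent mean − nonrespondent mean)
     = 0.25 × (74,600 − 129,400) = 0.25 × -54,800 = -13,700.

-$13,700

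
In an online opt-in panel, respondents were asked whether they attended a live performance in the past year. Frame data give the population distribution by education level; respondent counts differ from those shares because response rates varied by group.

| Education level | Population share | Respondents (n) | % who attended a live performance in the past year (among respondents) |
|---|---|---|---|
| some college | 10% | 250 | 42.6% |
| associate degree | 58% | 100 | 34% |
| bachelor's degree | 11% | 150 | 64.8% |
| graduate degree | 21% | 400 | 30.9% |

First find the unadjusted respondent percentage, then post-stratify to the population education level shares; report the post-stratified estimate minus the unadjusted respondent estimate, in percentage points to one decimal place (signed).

-2.5 percentage points

Naive respondent-only estimate (weights = respondent counts):
  (250/900)×42.6 + (100/900)×34 + (150/900)×64.8 + (400/900)×30.9 = 40.1444%
Post-stratified estimate weights by population shares:
  0.1×42.6 + 0.58×34 + 0.11×64.8 + 0.21×30.9 = 37.597%
Difference = 37.597 − 40.1444 = -2.5474 pp.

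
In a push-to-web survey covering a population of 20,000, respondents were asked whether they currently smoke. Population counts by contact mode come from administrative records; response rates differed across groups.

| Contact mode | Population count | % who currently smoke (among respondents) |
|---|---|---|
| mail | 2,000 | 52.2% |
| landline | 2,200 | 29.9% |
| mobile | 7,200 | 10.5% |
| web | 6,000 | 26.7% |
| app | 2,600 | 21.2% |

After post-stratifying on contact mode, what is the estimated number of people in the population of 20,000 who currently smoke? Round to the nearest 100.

Apply each group's respondent rate to its population count:
  mail: 2,000 × 52.2% = 1044
  landline: 2,200 × 29.9% = 657.8
  mobile: 7,200 × 10.5% = 756
  web: 6,000 × 26.7% = 1602
  app: 2,600 × 21.2% = 551.2
Estimated total = 4611 → 4,600.

4,600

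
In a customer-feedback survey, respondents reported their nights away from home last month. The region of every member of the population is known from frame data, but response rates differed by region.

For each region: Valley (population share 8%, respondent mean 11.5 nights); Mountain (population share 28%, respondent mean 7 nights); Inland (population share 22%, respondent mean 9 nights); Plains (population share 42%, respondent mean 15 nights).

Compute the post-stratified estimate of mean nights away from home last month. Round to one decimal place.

Each cell contributes population-share × respondent value:
  Valley: 0.08 × 11.5 = 0.92
  Mountain: 0.28 × 7 = 1.96
  Inland: 0.22 × 9 = 1.98
  Plains: 0.42 × 15 = 6.3
Post-stratified estimate = 11.16 → 11.2.

11.2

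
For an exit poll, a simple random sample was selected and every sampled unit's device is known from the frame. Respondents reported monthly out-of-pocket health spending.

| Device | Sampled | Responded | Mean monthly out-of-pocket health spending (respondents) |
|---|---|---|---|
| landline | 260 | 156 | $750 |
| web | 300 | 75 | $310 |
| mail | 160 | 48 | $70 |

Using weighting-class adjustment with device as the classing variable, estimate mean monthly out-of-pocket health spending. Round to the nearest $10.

$420

Class response rates: landline 156/260 = 60%, web 75/300 = 25%, mail 48/160 = 30%.
With weight = n_sampled/n_responded per class, the weighted class total is n_sampled:
  landline: 260 × 750 = 195,000
  web: 300 × 310 = 93,000
  mail: 160 × 70 = 11,200
Adjusted estimate = 299,200 / 720 = 415.556 → $420.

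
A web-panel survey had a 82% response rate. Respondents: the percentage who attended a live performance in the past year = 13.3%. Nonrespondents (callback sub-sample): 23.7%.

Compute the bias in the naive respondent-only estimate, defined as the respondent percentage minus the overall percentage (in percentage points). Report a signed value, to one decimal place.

-1.9 percentage points

Nonresponse fraction = 1 − 0.82 = 0.18.
Bias = (nonresponse fraction) × (respondent percentage − nonrespondent percentage)
     = 0.18 × (13.3 − 23.7) = 0.18 × -10.4 = -1.872.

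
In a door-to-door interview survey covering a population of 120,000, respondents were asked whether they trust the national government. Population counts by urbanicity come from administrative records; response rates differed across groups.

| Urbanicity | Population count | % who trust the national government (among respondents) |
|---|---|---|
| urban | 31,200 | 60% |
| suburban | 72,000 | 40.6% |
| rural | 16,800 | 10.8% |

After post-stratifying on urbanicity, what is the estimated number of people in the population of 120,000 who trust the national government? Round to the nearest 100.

49,800

Estimated count per cell = population count × respondent percentage:
  urban: 31,200 × 60% = 18,720
  suburban: 72,000 × 40.6% = 29,232
  rural: 16,800 × 10.8% = 1814.4
Estimated total = 49766.4 → 49,800.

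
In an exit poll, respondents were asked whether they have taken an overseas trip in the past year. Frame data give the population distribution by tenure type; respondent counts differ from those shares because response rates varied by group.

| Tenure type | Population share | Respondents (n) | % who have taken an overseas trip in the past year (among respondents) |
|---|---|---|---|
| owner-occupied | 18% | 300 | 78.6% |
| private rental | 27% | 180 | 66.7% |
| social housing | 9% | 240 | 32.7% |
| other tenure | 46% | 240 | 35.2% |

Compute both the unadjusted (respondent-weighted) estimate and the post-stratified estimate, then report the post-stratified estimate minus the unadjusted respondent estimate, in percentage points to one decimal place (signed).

Naive respondent-only estimate (weights = respondent counts):
  (300/960)×78.6 + (180/960)×66.7 + (240/960)×32.7 + (240/960)×35.2 = 54.0438%
Post-stratified estimate weights by population shares:
  0.18×78.6 + 0.27×66.7 + 0.09×32.7 + 0.46×35.2 = 51.292%
Difference = 51.292 − 54.0438 = -2.7518 pp.

-2.8 percentage points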